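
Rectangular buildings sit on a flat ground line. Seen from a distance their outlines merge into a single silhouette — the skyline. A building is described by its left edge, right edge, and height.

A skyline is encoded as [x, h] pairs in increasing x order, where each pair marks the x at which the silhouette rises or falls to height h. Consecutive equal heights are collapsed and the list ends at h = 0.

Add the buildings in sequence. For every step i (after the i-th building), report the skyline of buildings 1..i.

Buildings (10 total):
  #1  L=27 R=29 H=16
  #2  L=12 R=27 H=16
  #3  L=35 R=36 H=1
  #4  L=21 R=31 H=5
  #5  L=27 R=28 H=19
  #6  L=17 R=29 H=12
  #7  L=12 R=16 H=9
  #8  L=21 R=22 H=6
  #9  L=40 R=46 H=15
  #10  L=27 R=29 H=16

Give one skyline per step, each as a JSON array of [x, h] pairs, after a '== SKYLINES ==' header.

== SKYLINES ==
[[27,16],[29,0]]
[[12,16],[29,0]]
[[12,16],[29,0],[35,1],[36,0]]
[[12,16],[29,5],[31,0],[35,1],[36,0]]
[[12,16],[27,19],[28,16],[29,5],[31,0],[35,1],[36,0]]
[[12,16],[27,19],[28,16],[29,5],[31,0],[35,1],[36,0]]
[[12,16],[27,19],[28,16],[29,5],[31,0],[35,1],[36,0]]
[[12,16],[27,19],[28,16],[29,5],[31,0],[35,1],[36,0]]
[[12,16],[27,19],[28,16],[29,5],[31,0],[35,1],[36,0],[40,15],[46,0]]
[[12,16],[27,19],[28,16],[29,5],[31,0],[35,1],[36,0],[40,15],[46,0]]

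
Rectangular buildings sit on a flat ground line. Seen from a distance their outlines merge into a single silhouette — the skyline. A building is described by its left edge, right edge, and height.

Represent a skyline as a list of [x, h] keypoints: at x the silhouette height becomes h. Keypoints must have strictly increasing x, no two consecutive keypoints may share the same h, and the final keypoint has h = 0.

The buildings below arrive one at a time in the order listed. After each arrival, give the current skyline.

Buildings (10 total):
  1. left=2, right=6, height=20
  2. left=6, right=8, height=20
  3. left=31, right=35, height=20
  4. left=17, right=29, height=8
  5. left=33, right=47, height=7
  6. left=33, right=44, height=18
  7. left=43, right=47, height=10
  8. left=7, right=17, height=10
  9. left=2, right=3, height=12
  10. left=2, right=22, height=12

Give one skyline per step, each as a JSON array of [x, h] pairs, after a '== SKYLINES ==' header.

== SKYLINES ==
[[2,20],[6,0]]
[[2,20],[8,0]]
[[2,20],[8,0],[31,20],[35,0]]
[[2,20],[8,0],[17,8],[29,0],[31,20],[35,0]]
[[2,20],[8,0],[17,8],[29,0],[31,20],[35,7],[47,0]]
[[2,20],[8,0],[17,8],[29,0],[31,20],[35,18],[44,7],[47,0]]
[[2,20],[8,0],[17,8],[29,0],[31,20],[35,18],[44,10],[47,0]]
[[2,20],[8,10],[17,8],[29,0],[31,20],[35,18],[44,10],[47,0]]
[[2,20],[8,10],[17,8],[29,0],[31,20],[35,18],[44,10],[47,0]]
[[2,20],[8,12],[22,8],[29,0],[31,20],[35,18],[44,10],[47,0]]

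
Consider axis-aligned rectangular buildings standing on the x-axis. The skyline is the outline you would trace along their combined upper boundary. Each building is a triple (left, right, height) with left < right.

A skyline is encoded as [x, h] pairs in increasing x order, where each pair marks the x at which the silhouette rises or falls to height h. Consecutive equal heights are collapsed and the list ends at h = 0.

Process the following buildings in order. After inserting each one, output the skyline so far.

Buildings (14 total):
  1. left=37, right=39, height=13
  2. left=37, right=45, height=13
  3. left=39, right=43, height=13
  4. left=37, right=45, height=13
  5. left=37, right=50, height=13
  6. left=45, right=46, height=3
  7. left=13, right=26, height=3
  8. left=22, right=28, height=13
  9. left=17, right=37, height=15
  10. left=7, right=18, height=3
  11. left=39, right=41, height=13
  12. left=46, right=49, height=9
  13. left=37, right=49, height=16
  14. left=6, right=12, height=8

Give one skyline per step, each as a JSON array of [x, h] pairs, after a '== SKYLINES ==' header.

== SKYLINES ==
[[37,13],[39,0]]
[[37,13],[45,0]]
[[37,13],[45,0]]
[[37,13],[45,0]]
[[37,13],[50,0]]
[[37,13],[50,0]]
[[13,3],[26,0],[37,13],[50,0]]
[[13,3],[22,13],[28,0],[37,13],[50,0]]
[[13,3],[17,15],[37,13],[50,0]]
[[7,3],[17,15],[37,13],[50,0]]
[[7,3],[17,15],[37,13],[50,0]]
[[7,3],[17,15],[37,13],[50,0]]
[[7,3],[17,15],[37,16],[49,13],[50,0]]
[[6,8],[12,3],[17,15],[37,16],[49,13],[50,0]]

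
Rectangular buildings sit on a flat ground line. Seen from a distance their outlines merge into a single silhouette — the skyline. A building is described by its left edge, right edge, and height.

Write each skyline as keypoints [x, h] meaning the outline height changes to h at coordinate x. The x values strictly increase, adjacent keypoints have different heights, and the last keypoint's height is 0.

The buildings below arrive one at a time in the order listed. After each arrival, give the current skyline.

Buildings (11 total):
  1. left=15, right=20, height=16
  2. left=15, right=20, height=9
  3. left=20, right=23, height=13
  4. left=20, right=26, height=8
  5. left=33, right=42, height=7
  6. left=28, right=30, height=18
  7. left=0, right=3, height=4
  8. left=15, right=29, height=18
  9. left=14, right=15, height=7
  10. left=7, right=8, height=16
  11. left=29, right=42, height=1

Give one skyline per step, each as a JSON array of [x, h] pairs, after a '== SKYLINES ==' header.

== SKYLINES ==
[[15,16],[20,0]]
[[15,16],[20,0]]
[[15,16],[20,13],[23,0]]
[[15,16],[20,13],[23,8],[26,0]]
[[15,16],[20,13],[23,8],[26,0],[33,7],[42,0]]
[[15,16],[20,13],[23,8],[26,0],[28,18],[30,0],[33,7],[42,0]]
[[0,4],[3,0],[15,16],[20,13],[23,8],[26,0],[28,18],[30,0],[33,7],[42,0]]
[[0,4],[3,0],[15,18],[30,0],[33,7],[42,0]]
[[0,4],[3,0],[14,7],[15,18],[30,0],[33,7],[42,0]]
[[0,4],[3,0],[7,16],[8,0],[14,7],[15,18],[30,0],[33,7],[42,0]]
[[0,4],[3,0],[7,16],[8,0],[14,7],[15,18],[30,1],[33,7],[42,0]]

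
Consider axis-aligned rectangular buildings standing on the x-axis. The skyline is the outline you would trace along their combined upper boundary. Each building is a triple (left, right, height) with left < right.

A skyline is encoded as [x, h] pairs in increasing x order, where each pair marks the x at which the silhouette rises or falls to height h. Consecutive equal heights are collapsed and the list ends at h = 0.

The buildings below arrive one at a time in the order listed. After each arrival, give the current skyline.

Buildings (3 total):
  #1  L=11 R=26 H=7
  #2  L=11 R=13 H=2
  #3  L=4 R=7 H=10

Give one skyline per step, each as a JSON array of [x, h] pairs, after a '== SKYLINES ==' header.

== SKYLINES ==
[[11,7],[26,0]]
[[11,7],[26,0]]
[[4,10],[7,0],[11,7],[26,0]]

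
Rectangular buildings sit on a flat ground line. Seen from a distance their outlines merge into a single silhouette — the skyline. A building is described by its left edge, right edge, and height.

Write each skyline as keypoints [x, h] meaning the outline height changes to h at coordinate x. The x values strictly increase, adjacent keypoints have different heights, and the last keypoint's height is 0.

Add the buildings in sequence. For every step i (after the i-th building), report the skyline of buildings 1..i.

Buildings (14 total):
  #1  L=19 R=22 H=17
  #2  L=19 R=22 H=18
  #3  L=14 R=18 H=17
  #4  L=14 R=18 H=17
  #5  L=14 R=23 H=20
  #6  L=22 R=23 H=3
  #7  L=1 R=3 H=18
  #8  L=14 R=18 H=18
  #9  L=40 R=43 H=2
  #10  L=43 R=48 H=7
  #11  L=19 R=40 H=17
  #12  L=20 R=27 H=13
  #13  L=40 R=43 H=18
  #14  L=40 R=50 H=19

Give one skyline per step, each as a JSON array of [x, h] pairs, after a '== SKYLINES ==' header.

== SKYLINES ==
[[19,17],[22,0]]
[[19,18],[22,0]]
[[14,17],[18,0],[19,18],[22,0]]
[[14,17],[18,0],[19,18],[22,0]]
[[14,20],[23,0]]
[[14,20],[23,0]]
[[1,18],[3,0],[14,20],[23,0]]
[[1,18],[3,0],[14,20],[23,0]]
[[1,18],[3,0],[14,20],[23,0],[40,2],[43,0]]
[[1,18],[3,0],[14,20],[23,0],[40,2],[43,7],[48,0]]
[[1,18],[3,0],[14,20],[23,17],[40,2],[43,7],[48,0]]
[[1,18],[3,0],[14,20],[23,17],[40,2],[43,7],[48,0]]
[[1,18],[3,0],[14,20],[23,17],[40,18],[43,7],[48,0]]
[[1,18],[3,0],[14,20],[23,17],[40,19],[50,0]]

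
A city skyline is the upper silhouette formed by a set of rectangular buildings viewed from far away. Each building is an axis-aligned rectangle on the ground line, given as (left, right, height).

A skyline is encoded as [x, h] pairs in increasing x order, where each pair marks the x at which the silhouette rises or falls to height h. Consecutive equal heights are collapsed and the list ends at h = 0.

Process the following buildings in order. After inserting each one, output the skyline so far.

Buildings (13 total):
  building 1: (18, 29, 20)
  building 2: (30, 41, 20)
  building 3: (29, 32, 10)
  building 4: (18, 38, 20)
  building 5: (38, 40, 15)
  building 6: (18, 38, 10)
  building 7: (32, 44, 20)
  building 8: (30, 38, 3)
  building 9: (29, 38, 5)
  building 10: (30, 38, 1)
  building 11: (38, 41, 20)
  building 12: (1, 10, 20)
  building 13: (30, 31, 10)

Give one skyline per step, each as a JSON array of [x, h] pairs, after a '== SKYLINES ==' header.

== SKYLINES ==
[[18,20],[29,0]]
[[18,20],[29,0],[30,20],[41,0]]
[[18,20],[29,10],[30,20],[41,0]]
[[18,20],[41,0]]
[[18,20],[41,0]]
[[18,20],[41,0]]
[[18,20],[44,0]]
[[18,20],[44,0]]
[[18,20],[44,0]]
[[18,20],[44,0]]
[[18,20],[44,0]]
[[1,20],[10,0],[18,20],[44,0]]
[[1,20],[10,0],[18,20],[44,0]]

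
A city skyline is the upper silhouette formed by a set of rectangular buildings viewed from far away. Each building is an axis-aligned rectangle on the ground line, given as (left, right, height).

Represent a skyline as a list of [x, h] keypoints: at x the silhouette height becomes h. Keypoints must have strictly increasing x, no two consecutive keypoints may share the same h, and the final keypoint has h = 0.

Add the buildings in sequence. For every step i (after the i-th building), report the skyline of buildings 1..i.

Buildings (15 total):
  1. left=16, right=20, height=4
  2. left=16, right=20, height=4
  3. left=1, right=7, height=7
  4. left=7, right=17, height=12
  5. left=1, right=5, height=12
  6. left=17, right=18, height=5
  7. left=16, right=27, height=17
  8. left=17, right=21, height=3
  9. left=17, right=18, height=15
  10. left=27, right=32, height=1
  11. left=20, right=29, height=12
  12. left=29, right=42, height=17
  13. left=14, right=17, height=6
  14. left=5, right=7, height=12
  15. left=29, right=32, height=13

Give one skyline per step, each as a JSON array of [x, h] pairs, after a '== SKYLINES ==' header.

== SKYLINES ==
[[16,4],[20,0]]
[[16,4],[20,0]]
[[1,7],[7,0],[16,4],[20,0]]
[[1,7],[7,12],[17,4],[20,0]]
[[1,12],[5,7],[7,12],[17,4],[20,0]]
[[1,12],[5,7],[7,12],[17,5],[18,4],[20,0]]
[[1,12],[5,7],[7,12],[16,17],[27,0]]
[[1,12],[5,7],[7,12],[16,17],[27,0]]
[[1,12],[5,7],[7,12],[16,17],[27,0]]
[[1,12],[5,7],[7,12],[16,17],[27,1],[32,0]]
[[1,12],[5,7],[7,12],[16,17],[27,12],[29,1],[32,0]]
[[1,12],[5,7],[7,12],[16,17],[27,12],[29,17],[42,0]]
[[1,12],[5,7],[7,12],[16,17],[27,12],[29,17],[42,0]]
[[1,12],[16,17],[27,12],[29,17],[42,0]]
[[1,12],[16,17],[27,12],[29,17],[42,0]]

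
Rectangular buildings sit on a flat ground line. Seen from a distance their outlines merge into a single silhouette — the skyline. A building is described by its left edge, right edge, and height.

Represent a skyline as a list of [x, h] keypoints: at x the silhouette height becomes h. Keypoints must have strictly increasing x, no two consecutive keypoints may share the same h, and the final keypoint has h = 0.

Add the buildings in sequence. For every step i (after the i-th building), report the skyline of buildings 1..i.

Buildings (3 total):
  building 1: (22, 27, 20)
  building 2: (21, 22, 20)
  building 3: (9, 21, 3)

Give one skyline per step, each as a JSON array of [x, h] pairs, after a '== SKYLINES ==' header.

== SKYLINES ==
[[22,20],[27,0]]
[[21,20],[27,0]]
[[9,3],[21,20],[27,0]]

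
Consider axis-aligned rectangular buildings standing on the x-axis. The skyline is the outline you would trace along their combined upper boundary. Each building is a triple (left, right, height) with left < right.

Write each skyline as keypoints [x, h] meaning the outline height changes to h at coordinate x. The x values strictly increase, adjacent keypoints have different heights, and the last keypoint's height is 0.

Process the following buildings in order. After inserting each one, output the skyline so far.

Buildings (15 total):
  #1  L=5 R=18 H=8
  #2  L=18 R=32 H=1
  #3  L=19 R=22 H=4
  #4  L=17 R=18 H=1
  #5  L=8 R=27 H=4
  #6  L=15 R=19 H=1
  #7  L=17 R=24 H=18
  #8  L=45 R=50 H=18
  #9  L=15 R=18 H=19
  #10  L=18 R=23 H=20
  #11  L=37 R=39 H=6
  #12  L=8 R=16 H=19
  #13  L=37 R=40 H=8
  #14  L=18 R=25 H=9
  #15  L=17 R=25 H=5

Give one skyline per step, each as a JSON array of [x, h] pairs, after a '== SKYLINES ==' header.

== SKYLINES ==
[[5,8],[18,0]]
[[5,8],[18,1],[32,0]]
[[5,8],[18,1],[19,4],[22,1],[32,0]]
[[5,8],[18,1],[19,4],[22,1],[32,0]]
[[5,8],[18,4],[27,1],[32,0]]
[[5,8],[18,4],[27,1],[32,0]]
[[5,8],[17,18],[24,4],[27,1],[32,0]]
[[5,8],[17,18],[24,4],[27,1],[32,0],[45,18],[50,0]]
[[5,8],[15,19],[18,18],[24,4],[27,1],[32,0],[45,18],[50,0]]
[[5,8],[15,19],[18,20],[23,18],[24,4],[27,1],[32,0],[45,18],[50,0]]
[[5,8],[15,19],[18,20],[23,18],[24,4],[27,1],[32,0],[37,6],[39,0],[45,18],[50,0]]
[[5,8],[8,19],[18,20],[23,18],[24,4],[27,1],[32,0],[37,6],[39,0],[45,18],[50,0]]
[[5,8],[8,19],[18,20],[23,18],[24,4],[27,1],[32,0],[37,8],[40,0],[45,18],[50,0]]
[[5,8],[8,19],[18,20],[23,18],[24,9],[25,4],[27,1],[32,0],[37,8],[40,0],[45,18],[50,0]]
[[5,8],[8,19],[18,20],[23,18],[24,9],[25,4],[27,1],[32,0],[37,8],[40,0],[45,18],[50,0]]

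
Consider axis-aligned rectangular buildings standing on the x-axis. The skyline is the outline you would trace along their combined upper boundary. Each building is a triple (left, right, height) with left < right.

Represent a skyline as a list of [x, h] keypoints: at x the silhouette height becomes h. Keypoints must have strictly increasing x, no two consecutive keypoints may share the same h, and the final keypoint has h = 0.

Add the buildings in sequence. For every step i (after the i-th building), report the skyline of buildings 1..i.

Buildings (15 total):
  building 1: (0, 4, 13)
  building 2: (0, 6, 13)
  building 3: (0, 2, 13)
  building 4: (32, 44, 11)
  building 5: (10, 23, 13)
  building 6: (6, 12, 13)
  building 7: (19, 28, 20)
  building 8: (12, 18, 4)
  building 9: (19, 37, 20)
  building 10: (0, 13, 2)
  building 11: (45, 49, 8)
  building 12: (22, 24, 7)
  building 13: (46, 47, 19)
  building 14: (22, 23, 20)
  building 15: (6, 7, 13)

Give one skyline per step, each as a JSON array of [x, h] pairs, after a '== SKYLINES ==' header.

== SKYLINES ==
[[0,13],[4,0]]
[[0,13],[6,0]]
[[0,13],[6,0]]
[[0,13],[6,0],[32,11],[44,0]]
[[0,13],[6,0],[10,13],[23,0],[32,11],[44,0]]
[[0,13],[23,0],[32,11],[44,0]]
[[0,13],[19,20],[28,0],[32,11],[44,0]]
[[0,13],[19,20],[28,0],[32,11],[44,0]]
[[0,13],[19,20],[37,11],[44,0]]
[[0,13],[19,20],[37,11],[44,0]]
[[0,13],[19,20],[37,11],[44,0],[45,8],[49,0]]
[[0,13],[19,20],[37,11],[44,0],[45,8],[49,0]]
[[0,13],[19,20],[37,11],[44,0],[45,8],[46,19],[47,8],[49,0]]
[[0,13],[19,20],[37,11],[44,0],[45,8],[46,19],[47,8],[49,0]]
[[0,13],[19,20],[37,11],[44,0],[45,8],[46,19],[47,8],[49,0]]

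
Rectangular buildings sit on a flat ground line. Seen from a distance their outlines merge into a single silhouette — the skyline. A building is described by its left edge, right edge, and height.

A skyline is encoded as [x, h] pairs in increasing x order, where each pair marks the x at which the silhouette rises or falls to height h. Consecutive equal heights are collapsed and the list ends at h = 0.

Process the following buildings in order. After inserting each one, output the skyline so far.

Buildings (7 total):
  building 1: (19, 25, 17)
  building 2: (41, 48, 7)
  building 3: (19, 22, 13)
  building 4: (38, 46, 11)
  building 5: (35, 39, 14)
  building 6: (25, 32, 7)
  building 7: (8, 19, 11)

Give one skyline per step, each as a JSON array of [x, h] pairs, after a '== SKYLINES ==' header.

== SKYLINES ==
[[19,17],[25,0]]
[[19,17],[25,0],[41,7],[48,0]]
[[19,17],[25,0],[41,7],[48,0]]
[[19,17],[25,0],[38,11],[46,7],[48,0]]
[[19,17],[25,0],[35,14],[39,11],[46,7],[48,0]]
[[19,17],[25,7],[32,0],[35,14],[39,11],[46,7],[48,0]]
[[8,11],[19,17],[25,7],[32,0],[35,14],[39,11],[46,7],[48,0]]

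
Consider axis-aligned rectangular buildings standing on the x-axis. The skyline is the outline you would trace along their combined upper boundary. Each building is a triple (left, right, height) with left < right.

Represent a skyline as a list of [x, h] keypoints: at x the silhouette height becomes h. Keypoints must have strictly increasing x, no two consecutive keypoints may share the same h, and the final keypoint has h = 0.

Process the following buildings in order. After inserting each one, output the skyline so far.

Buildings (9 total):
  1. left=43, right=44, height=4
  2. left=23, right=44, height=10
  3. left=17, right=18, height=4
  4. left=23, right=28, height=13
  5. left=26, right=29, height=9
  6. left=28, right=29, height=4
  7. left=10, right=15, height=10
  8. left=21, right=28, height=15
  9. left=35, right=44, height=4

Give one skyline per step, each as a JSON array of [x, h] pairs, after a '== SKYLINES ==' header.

== SKYLINES ==
[[43,4],[44,0]]
[[23,10],[44,0]]
[[17,4],[18,0],[23,10],[44,0]]
[[17,4],[18,0],[23,13],[28,10],[44,0]]
[[17,4],[18,0],[23,13],[28,10],[44,0]]
[[17,4],[18,0],[23,13],[28,10],[44,0]]
[[10,10],[15,0],[17,4],[18,0],[23,13],[28,10],[44,0]]
[[10,10],[15,0],[17,4],[18,0],[21,15],[28,10],[44,0]]
[[10,10],[15,0],[17,4],[18,0],[21,15],[28,10],[44,0]]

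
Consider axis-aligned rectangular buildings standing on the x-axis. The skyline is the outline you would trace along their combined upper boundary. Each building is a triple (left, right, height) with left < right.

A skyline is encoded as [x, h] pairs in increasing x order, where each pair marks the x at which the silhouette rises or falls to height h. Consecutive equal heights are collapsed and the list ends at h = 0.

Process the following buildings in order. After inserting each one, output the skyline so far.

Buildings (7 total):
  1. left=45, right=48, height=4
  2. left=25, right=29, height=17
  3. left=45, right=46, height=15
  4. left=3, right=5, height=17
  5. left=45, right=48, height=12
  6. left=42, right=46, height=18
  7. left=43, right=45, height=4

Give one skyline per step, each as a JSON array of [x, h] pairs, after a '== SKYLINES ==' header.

== SKYLINES ==
[[45,4],[48,0]]
[[25,17],[29,0],[45,4],[48,0]]
[[25,17],[29,0],[45,15],[46,4],[48,0]]
[[3,17],[5,0],[25,17],[29,0],[45,15],[46,4],[48,0]]
[[3,17],[5,0],[25,17],[29,0],[45,15],[46,12],[48,0]]
[[3,17],[5,0],[25,17],[29,0],[42,18],[46,12],[48,0]]
[[3,17],[5,0],[25,17],[29,0],[42,18],[46,12],[48,0]]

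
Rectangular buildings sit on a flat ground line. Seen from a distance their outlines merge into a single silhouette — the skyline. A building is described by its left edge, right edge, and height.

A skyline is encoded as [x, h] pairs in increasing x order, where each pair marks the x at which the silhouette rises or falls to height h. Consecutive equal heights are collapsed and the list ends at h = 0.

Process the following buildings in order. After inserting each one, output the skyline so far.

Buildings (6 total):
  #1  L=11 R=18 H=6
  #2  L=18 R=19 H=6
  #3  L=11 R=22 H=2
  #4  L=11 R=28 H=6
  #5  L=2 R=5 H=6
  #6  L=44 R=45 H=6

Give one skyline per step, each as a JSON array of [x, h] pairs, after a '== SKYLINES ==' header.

== SKYLINES ==
[[11,6],[18,0]]
[[11,6],[19,0]]
[[11,6],[19,2],[22,0]]
[[11,6],[28,0]]
[[2,6],[5,0],[11,6],[28,0]]
[[2,6],[5,0],[11,6],[28,0],[44,6],[45,0]]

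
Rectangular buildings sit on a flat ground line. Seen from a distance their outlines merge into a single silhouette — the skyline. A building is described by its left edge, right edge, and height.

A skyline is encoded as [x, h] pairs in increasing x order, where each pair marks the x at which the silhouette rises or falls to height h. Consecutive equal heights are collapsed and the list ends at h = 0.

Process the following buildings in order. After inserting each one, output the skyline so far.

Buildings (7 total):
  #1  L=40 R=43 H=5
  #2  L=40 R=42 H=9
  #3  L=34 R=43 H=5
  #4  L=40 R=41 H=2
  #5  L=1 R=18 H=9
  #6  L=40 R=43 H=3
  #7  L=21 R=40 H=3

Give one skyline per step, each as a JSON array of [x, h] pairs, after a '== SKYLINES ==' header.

== SKYLINES ==
[[40,5],[43,0]]
[[40,9],[42,5],[43,0]]
[[34,5],[40,9],[42,5],[43,0]]
[[34,5],[40,9],[42,5],[43,0]]
[[1,9],[18,0],[34,5],[40,9],[42,5],[43,0]]
[[1,9],[18,0],[34,5],[40,9],[42,5],[43,0]]
[[1,9],[18,0],[21,3],[34,5],[40,9],[42,5],[43,0]]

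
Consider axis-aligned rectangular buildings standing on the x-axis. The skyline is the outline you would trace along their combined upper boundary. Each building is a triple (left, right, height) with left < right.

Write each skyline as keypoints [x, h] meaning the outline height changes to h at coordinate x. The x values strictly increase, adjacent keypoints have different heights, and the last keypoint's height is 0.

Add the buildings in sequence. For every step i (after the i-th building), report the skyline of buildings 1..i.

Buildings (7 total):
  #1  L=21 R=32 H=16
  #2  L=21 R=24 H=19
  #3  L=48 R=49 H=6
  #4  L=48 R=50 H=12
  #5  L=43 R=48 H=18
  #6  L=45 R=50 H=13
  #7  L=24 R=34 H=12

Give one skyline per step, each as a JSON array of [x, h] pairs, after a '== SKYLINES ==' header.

== SKYLINES ==
[[21,16],[32,0]]
[[21,19],[24,16],[32,0]]
[[21,19],[24,16],[32,0],[48,6],[49,0]]
[[21,19],[24,16],[32,0],[48,12],[50,0]]
[[21,19],[24,16],[32,0],[43,18],[48,12],[50,0]]
[[21,19],[24,16],[32,0],[43,18],[48,13],[50,0]]
[[21,19],[24,16],[32,12],[34,0],[43,18],[48,13],[50,0]]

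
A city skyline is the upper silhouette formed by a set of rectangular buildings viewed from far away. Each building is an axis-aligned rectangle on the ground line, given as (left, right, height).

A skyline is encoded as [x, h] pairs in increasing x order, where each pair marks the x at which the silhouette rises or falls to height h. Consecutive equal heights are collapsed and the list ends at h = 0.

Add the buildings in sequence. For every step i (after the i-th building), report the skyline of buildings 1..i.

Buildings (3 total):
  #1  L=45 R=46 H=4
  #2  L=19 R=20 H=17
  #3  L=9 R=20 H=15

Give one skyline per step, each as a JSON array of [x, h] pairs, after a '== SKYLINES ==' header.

== SKYLINES ==
[[45,4],[46,0]]
[[19,17],[20,0],[45,4],[46,0]]
[[9,15],[19,17],[20,0],[45,4],[46,0]]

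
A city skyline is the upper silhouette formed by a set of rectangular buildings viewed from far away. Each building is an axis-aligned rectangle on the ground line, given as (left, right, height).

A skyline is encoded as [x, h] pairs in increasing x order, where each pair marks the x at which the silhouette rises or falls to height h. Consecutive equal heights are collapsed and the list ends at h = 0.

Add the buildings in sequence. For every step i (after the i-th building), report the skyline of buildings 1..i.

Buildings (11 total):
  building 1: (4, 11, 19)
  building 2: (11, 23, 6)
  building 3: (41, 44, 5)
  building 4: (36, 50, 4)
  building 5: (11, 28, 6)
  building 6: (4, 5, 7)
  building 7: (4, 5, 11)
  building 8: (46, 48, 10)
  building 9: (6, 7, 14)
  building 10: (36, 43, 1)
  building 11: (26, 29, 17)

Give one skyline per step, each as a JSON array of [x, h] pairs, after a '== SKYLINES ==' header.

== SKYLINES ==
[[4,19],[11,0]]
[[4,19],[11,6],[23,0]]
[[4,19],[11,6],[23,0],[41,5],[44,0]]
[[4,19],[11,6],[23,0],[36,4],[41,5],[44,4],[50,0]]
[[4,19],[11,6],[28,0],[36,4],[41,5],[44,4],[50,0]]
[[4,19],[11,6],[28,0],[36,4],[41,5],[44,4],[50,0]]
[[4,19],[11,6],[28,0],[36,4],[41,5],[44,4],[50,0]]
[[4,19],[11,6],[28,0],[36,4],[41,5],[44,4],[46,10],[48,4],[50,0]]
[[4,19],[11,6],[28,0],[36,4],[41,5],[44,4],[46,10],[48,4],[50,0]]
[[4,19],[11,6],[28,0],[36,4],[41,5],[44,4],[46,10],[48,4],[50,0]]
[[4,19],[11,6],[26,17],[29,0],[36,4],[41,5],[44,4],[46,10],[48,4],[50,0]]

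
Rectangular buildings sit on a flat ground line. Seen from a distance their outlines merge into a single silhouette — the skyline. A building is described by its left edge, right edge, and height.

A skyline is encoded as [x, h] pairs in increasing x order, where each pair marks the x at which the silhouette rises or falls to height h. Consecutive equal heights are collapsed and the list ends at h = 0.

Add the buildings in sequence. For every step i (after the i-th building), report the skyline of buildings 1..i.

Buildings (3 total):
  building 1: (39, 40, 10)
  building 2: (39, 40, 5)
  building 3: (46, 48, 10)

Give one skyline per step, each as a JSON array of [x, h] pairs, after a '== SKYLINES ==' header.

== SKYLINES ==
[[39,10],[40,0]]
[[39,10],[40,0]]
[[39,10],[40,0],[46,10],[48,0]]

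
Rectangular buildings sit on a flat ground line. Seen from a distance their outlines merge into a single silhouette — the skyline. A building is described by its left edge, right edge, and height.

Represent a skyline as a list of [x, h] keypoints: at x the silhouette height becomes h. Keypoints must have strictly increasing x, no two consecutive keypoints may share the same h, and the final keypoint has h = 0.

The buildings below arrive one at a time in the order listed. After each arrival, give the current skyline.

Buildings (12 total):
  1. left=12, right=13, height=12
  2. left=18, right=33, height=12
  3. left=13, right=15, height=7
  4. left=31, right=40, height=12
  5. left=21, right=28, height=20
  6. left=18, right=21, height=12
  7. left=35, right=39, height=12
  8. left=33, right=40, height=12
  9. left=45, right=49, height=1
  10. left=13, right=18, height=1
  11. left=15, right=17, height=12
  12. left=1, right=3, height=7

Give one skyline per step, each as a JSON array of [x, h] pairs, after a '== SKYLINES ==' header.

== SKYLINES ==
[[12,12],[13,0]]
[[12,12],[13,0],[18,12],[33,0]]
[[12,12],[13,7],[15,0],[18,12],[33,0]]
[[12,12],[13,7],[15,0],[18,12],[40,0]]
[[12,12],[13,7],[15,0],[18,12],[21,20],[28,12],[40,0]]
[[12,12],[13,7],[15,0],[18,12],[21,20],[28,12],[40,0]]
[[12,12],[13,7],[15,0],[18,12],[21,20],[28,12],[40,0]]
[[12,12],[13,7],[15,0],[18,12],[21,20],[28,12],[40,0]]
[[12,12],[13,7],[15,0],[18,12],[21,20],[28,12],[40,0],[45,1],[49,0]]
[[12,12],[13,7],[15,1],[18,12],[21,20],[28,12],[40,0],[45,1],[49,0]]
[[12,12],[13,7],[15,12],[17,1],[18,12],[21,20],[28,12],[40,0],[45,1],[49,0]]
[[1,7],[3,0],[12,12],[13,7],[15,12],[17,1],[18,12],[21,20],[28,12],[40,0],[45,1],[49,0]]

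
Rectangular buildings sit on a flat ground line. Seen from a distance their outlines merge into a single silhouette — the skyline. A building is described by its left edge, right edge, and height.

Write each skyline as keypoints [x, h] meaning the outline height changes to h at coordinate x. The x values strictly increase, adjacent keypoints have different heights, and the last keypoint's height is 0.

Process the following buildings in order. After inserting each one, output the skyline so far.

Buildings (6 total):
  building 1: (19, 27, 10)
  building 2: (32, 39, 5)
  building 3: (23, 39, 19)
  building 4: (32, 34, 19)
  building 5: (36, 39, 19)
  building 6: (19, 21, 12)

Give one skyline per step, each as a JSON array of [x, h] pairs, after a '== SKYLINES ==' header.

== SKYLINES ==
[[19,10],[27,0]]
[[19,10],[27,0],[32,5],[39,0]]
[[19,10],[23,19],[39,0]]
[[19,10],[23,19],[39,0]]
[[19,10],[23,19],[39,0]]
[[19,12],[21,10],[23,19],[39,0]]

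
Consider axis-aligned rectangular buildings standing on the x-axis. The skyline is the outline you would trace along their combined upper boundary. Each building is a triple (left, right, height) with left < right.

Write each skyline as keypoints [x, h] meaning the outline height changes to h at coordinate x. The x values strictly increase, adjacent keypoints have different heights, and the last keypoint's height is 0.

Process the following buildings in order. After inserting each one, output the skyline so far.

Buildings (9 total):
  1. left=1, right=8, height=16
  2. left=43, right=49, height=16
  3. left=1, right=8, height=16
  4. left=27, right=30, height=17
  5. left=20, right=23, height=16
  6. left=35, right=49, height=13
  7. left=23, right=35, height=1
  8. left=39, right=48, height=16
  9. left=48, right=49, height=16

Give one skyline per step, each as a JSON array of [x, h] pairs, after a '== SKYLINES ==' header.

== SKYLINES ==
[[1,16],[8,0]]
[[1,16],[8,0],[43,16],[49,0]]
[[1,16],[8,0],[43,16],[49,0]]
[[1,16],[8,0],[27,17],[30,0],[43,16],[49,0]]
[[1,16],[8,0],[20,16],[23,0],[27,17],[30,0],[43,16],[49,0]]
[[1,16],[8,0],[20,16],[23,0],[27,17],[30,0],[35,13],[43,16],[49,0]]
[[1,16],[8,0],[20,16],[23,1],[27,17],[30,1],[35,13],[43,16],[49,0]]
[[1,16],[8,0],[20,16],[23,1],[27,17],[30,1],[35,13],[39,16],[49,0]]
[[1,16],[8,0],[20,16],[23,1],[27,17],[30,1],[35,13],[39,16],[49,0]]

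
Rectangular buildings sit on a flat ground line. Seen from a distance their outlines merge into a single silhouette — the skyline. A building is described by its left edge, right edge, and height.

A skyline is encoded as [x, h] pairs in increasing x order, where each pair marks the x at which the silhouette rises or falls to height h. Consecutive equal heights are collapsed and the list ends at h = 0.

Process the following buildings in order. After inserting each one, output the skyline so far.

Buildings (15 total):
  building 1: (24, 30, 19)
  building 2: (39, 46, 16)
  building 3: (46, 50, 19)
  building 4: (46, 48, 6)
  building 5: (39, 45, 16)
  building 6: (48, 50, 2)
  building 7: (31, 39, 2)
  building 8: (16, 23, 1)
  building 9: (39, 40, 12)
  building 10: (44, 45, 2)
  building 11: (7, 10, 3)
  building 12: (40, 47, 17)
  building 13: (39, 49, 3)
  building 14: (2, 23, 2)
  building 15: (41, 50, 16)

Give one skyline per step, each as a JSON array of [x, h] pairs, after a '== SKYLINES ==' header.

== SKYLINES ==
[[24,19],[30,0]]
[[24,19],[30,0],[39,16],[46,0]]
[[24,19],[30,0],[39,16],[46,19],[50,0]]
[[24,19],[30,0],[39,16],[46,19],[50,0]]
[[24,19],[30,0],[39,16],[46,19],[50,0]]
[[24,19],[30,0],[39,16],[46,19],[50,0]]
[[24,19],[30,0],[31,2],[39,16],[46,19],[50,0]]
[[16,1],[23,0],[24,19],[30,0],[31,2],[39,16],[46,19],[50,0]]
[[16,1],[23,0],[24,19],[30,0],[31,2],[39,16],[46,19],[50,0]]
[[16,1],[23,0],[24,19],[30,0],[31,2],[39,16],[46,19],[50,0]]
[[7,3],[10,0],[16,1],[23,0],[24,19],[30,0],[31,2],[39,16],[46,19],[50,0]]
[[7,3],[10,0],[16,1],[23,0],[24,19],[30,0],[31,2],[39,16],[40,17],[46,19],[50,0]]
[[7,3],[10,0],[16,1],[23,0],[24,19],[30,0],[31,2],[39,16],[40,17],[46,19],[50,0]]
[[2,2],[7,3],[10,2],[23,0],[24,19],[30,0],[31,2],[39,16],[40,17],[46,19],[50,0]]
[[2,2],[7,3],[10,2],[23,0],[24,19],[30,0],[31,2],[39,16],[40,17],[46,19],[50,0]]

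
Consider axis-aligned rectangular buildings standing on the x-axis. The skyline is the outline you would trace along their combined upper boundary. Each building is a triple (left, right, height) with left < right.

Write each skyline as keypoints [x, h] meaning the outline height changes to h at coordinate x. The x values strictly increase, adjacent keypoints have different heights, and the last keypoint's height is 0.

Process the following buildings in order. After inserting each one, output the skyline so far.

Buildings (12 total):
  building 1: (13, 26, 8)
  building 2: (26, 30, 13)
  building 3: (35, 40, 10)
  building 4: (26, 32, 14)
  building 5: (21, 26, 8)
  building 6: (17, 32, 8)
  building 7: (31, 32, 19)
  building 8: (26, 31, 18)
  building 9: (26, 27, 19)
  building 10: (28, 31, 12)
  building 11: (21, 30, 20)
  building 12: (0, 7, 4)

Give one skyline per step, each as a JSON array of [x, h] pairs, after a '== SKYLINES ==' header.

== SKYLINES ==
[[13,8],[26,0]]
[[13,8],[26,13],[30,0]]
[[13,8],[26,13],[30,0],[35,10],[40,0]]
[[13,8],[26,14],[32,0],[35,10],[40,0]]
[[13,8],[26,14],[32,0],[35,10],[40,0]]
[[13,8],[26,14],[32,0],[35,10],[40,0]]
[[13,8],[26,14],[31,19],[32,0],[35,10],[40,0]]
[[13,8],[26,18],[31,19],[32,0],[35,10],[40,0]]
[[13,8],[26,19],[27,18],[31,19],[32,0],[35,10],[40,0]]
[[13,8],[26,19],[27,18],[31,19],[32,0],[35,10],[40,0]]
[[13,8],[21,20],[30,18],[31,19],[32,0],[35,10],[40,0]]
[[0,4],[7,0],[13,8],[21,20],[30,18],[31,19],[32,0],[35,10],[40,0]]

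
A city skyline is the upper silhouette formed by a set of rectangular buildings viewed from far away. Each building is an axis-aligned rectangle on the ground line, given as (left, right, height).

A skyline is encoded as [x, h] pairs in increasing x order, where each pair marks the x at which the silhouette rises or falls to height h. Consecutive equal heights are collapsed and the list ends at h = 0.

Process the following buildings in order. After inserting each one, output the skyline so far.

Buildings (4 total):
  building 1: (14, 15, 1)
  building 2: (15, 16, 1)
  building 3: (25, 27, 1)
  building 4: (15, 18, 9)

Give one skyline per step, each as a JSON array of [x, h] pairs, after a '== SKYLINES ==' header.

== SKYLINES ==
[[14,1],[15,0]]
[[14,1],[16,0]]
[[14,1],[16,0],[25,1],[27,0]]
[[14,1],[15,9],[18,0],[25,1],[27,0]]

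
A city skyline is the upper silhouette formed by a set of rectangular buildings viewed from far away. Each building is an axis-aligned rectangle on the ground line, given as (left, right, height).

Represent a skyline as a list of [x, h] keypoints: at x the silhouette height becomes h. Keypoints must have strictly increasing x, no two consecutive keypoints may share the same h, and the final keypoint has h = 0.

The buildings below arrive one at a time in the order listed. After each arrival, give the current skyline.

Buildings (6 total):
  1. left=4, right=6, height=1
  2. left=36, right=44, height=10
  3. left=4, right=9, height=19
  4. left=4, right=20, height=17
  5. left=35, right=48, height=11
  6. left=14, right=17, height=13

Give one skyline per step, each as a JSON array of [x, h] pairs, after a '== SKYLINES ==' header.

== SKYLINES ==
[[4,1],[6,0]]
[[4,1],[6,0],[36,10],[44,0]]
[[4,19],[9,0],[36,10],[44,0]]
[[4,19],[9,17],[20,0],[36,10],[44,0]]
[[4,19],[9,17],[20,0],[35,11],[48,0]]
[[4,19],[9,17],[20,0],[35,11],[48,0]]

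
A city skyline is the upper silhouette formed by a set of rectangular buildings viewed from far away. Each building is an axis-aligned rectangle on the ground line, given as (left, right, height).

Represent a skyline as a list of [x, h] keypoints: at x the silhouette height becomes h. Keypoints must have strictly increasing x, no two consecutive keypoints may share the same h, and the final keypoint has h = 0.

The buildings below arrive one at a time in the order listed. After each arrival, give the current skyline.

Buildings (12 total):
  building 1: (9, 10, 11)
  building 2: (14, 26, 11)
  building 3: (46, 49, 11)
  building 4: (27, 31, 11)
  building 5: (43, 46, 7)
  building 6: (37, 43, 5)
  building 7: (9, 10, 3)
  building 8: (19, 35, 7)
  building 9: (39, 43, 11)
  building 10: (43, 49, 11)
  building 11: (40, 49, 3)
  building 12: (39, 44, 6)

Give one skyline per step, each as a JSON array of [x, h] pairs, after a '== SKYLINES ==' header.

== SKYLINES ==
[[9,11],[10,0]]
[[9,11],[10,0],[14,11],[26,0]]
[[9,11],[10,0],[14,11],[26,0],[46,11],[49,0]]
[[9,11],[10,0],[14,11],[26,0],[27,11],[31,0],[46,11],[49,0]]
[[9,11],[10,0],[14,11],[26,0],[27,11],[31,0],[43,7],[46,11],[49,0]]
[[9,11],[10,0],[14,11],[26,0],[27,11],[31,0],[37,5],[43,7],[46,11],[49,0]]
[[9,11],[10,0],[14,11],[26,0],[27,11],[31,0],[37,5],[43,7],[46,11],[49,0]]
[[9,11],[10,0],[14,11],[26,7],[27,11],[31,7],[35,0],[37,5],[43,7],[46,11],[49,0]]
[[9,11],[10,0],[14,11],[26,7],[27,11],[31,7],[35,0],[37,5],[39,11],[43,7],[46,11],[49,0]]
[[9,11],[10,0],[14,11],[26,7],[27,11],[31,7],[35,0],[37,5],[39,11],[49,0]]
[[9,11],[10,0],[14,11],[26,7],[27,11],[31,7],[35,0],[37,5],[39,11],[49,0]]
[[9,11],[10,0],[14,11],[26,7],[27,11],[31,7],[35,0],[37,5],[39,11],[49,0]]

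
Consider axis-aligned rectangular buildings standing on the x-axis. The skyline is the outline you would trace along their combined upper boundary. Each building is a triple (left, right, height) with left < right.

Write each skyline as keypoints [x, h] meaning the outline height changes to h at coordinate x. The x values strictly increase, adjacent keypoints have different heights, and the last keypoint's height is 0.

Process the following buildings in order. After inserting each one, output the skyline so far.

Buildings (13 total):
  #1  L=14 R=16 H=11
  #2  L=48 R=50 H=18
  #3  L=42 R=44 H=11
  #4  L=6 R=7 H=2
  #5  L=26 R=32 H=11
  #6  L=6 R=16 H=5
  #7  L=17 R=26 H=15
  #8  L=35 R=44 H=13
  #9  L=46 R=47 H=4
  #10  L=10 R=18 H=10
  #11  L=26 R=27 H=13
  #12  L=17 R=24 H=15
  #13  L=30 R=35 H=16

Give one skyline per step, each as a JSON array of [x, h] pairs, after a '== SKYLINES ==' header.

== SKYLINES ==
[[14,11],[16,0]]
[[14,11],[16,0],[48,18],[50,0]]
[[14,11],[16,0],[42,11],[44,0],[48,18],[50,0]]
[[6,2],[7,0],[14,11],[16,0],[42,11],[44,0],[48,18],[50,0]]
[[6,2],[7,0],[14,11],[16,0],[26,11],[32,0],[42,11],[44,0],[48,18],[50,0]]
[[6,5],[14,11],[16,0],[26,11],[32,0],[42,11],[44,0],[48,18],[50,0]]
[[6,5],[14,11],[16,0],[17,15],[26,11],[32,0],[42,11],[44,0],[48,18],[50,0]]
[[6,5],[14,11],[16,0],[17,15],[26,11],[32,0],[35,13],[44,0],[48,18],[50,0]]
[[6,5],[14,11],[16,0],[17,15],[26,11],[32,0],[35,13],[44,0],[46,4],[47,0],[48,18],[50,0]]
[[6,5],[10,10],[14,11],[16,10],[17,15],[26,11],[32,0],[35,13],[44,0],[46,4],[47,0],[48,18],[50,0]]
[[6,5],[10,10],[14,11],[16,10],[17,15],[26,13],[27,11],[32,0],[35,13],[44,0],[46,4],[47,0],[48,18],[50,0]]
[[6,5],[10,10],[14,11],[16,10],[17,15],[26,13],[27,11],[32,0],[35,13],[44,0],[46,4],[47,0],[48,18],[50,0]]
[[6,5],[10,10],[14,11],[16,10],[17,15],[26,13],[27,11],[30,16],[35,13],[44,0],[46,4],[47,0],[48,18],[50,0]]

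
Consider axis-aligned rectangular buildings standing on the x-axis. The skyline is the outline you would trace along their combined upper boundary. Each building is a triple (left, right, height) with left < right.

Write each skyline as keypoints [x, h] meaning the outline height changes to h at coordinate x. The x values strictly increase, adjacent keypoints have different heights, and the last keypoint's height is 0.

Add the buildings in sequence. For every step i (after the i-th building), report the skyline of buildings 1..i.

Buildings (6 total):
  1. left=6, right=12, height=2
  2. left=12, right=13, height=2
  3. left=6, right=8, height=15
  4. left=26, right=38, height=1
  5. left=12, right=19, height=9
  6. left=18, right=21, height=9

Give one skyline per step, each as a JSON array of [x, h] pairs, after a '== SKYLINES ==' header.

== SKYLINES ==
[[6,2],[12,0]]
[[6,2],[13,0]]
[[6,15],[8,2],[13,0]]
[[6,15],[8,2],[13,0],[26,1],[38,0]]
[[6,15],[8,2],[12,9],[19,0],[26,1],[38,0]]
[[6,15],[8,2],[12,9],[21,0],[26,1],[38,0]]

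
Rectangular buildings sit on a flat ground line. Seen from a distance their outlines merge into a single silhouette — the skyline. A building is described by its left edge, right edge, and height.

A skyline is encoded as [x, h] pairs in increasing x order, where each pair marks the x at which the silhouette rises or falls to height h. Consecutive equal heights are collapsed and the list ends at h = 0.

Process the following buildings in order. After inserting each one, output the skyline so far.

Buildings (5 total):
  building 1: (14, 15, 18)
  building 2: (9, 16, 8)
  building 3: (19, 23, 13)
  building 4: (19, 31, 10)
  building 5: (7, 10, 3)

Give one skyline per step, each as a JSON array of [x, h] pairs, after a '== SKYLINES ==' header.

== SKYLINES ==
[[14,18],[15,0]]
[[9,8],[14,18],[15,8],[16,0]]
[[9,8],[14,18],[15,8],[16,0],[19,13],[23,0]]
[[9,8],[14,18],[15,8],[16,0],[19,13],[23,10],[31,0]]
[[7,3],[9,8],[14,18],[15,8],[16,0],[19,13],[23,10],[31,0]]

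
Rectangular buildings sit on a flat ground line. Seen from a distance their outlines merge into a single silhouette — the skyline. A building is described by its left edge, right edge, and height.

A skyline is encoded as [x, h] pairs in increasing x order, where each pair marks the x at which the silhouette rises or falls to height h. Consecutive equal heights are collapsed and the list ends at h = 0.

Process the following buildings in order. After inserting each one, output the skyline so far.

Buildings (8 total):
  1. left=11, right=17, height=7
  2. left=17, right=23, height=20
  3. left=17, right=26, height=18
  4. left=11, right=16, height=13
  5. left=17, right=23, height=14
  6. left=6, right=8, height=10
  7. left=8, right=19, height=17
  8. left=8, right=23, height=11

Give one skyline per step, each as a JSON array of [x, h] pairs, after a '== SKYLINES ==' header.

== SKYLINES ==
[[11,7],[17,0]]
[[11,7],[17,20],[23,0]]
[[11,7],[17,20],[23,18],[26,0]]
[[11,13],[16,7],[17,20],[23,18],[26,0]]
[[11,13],[16,7],[17,20],[23,18],[26,0]]
[[6,10],[8,0],[11,13],[16,7],[17,20],[23,18],[26,0]]
[[6,10],[8,17],[17,20],[23,18],[26,0]]
[[6,10],[8,17],[17,20],[23,18],[26,0]]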